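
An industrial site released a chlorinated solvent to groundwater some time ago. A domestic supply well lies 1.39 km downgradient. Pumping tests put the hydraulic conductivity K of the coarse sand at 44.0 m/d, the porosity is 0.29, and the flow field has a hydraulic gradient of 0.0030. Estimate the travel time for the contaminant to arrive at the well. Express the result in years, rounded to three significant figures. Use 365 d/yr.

8.37 years

Specific discharge q = 44.0 × 0.0030 = 0.1320 m/d
v_s = q/n_e = 0.1320/0.29 = 0.4552 m/d
L = 1.39 km = 1390 m
t = L / v = 1390 / 0.4552 = 3054 d
   = 3054 / 365 = 8.37 yr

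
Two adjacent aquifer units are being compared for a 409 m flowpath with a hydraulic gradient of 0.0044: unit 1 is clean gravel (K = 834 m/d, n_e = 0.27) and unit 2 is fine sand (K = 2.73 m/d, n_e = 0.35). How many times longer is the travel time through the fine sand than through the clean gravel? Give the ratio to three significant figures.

Unit 1 (clean gravel): v = 834×0.0044/0.27 = 13.59 m/d, t = 409/13.59 = 30.09 d
Unit 2 (fine sand): v = 2.73×0.0044/0.35 = 0.03432 m/d, t = 409/0.03432 = 11920 d
t(fine sand) / t(clean gravel) = 11920/30.09 = 396

396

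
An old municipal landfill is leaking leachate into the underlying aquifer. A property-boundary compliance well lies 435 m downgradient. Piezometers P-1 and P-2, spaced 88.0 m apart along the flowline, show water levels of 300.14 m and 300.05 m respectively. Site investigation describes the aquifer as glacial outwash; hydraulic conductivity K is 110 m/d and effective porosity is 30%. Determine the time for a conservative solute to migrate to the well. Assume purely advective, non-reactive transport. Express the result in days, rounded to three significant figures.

1160 days

Hydraulic gradient i = (300.14 − 300.05) / 88.0 = 0.09 / 88.0 = 0.001023
Darcy flux q = K·i = 110 × 0.001023 = 0.1125 m/d
Seepage velocity v = q / n = 0.1125 / 0.30 = 0.3750 m/d
t = L / v = 435 / 0.3750 = 1160 d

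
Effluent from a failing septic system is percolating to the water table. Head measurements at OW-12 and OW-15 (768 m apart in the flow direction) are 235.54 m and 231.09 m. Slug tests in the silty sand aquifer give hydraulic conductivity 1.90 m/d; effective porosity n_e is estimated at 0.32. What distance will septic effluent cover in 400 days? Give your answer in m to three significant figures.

Hydraulic gradient i = (235.54 − 231.09) / 768 = 4.45 / 768 = 0.005794
q = Ki = 1.90 × 0.005794 = 0.01101 m/d
Average linear velocity = 0.01101 / 0.32 = 0.03440 m/d
L = v × T = 0.03440 × 400 = 13.76 m

13.8 m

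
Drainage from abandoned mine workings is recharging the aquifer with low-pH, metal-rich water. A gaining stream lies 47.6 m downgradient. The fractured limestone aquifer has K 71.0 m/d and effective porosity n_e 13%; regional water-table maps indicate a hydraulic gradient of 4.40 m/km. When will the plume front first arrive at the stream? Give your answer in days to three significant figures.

19.8 days

Darcy flux q = K·i = 71.0 × 0.0044 = 0.3124 m/d
v_s = q/n_e = 0.3124/0.13 = 2.403 m/d
t = L / v = 47.6 / 2.403 = 19.81 d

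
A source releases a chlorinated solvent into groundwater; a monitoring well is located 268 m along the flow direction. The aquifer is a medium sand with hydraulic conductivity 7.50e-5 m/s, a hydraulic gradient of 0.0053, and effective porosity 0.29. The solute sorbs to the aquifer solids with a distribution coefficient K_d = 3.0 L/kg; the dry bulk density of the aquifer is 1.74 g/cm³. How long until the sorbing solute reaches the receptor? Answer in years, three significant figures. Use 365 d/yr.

K = 7.50e-5 m/s × 86400 s/d = 6.480 m/d
Darcy flux q = K·i = 6.480 × 0.0053 = 0.03434 m/d
v_s = q/n_e = 0.03434/0.29 = 0.1184 m/d
Retardation R = 1 + ρ_b·K_d/n = 1 + 1.74×3.0/0.29 = 19.00
Contaminant velocity v_c = v/R = 0.1184/19.00 = 0.006233 m/d
t = L/v_c = 268/0.006233 = 43000 d
   = 43000/365 = 118 yr

118 years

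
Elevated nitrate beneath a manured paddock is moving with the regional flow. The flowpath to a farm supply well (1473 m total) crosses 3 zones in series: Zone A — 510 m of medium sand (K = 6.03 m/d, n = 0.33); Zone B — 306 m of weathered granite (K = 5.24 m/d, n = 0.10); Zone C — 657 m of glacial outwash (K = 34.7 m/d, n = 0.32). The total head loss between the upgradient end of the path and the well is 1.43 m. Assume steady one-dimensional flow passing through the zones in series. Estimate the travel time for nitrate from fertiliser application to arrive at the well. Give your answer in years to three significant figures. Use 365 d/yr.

127 years

Continuity: the same q passes through each zone, so ΔH = q·Σ(L_j/K_j) — the zones act as resistances in series.
Σ(L/K) = 510/6.03 + 306/5.24 + 657/34.7 = 84.58 + 58.40 + 18.93 = 161.9 d
q = ΔH / Σ(L/K) = 1.43 / 161.9 = 0.008832 m/d (same in every zone)
Zone A: v = q/n = 0.008832/0.33 = 0.02676 m/d → t_A = 510/0.02676 = 19060 d
Zone B: v = q/n = 0.008832/0.10 = 0.08832 m/d → t_B = 306/0.08832 = 3465 d
Zone C: v = q/n = 0.008832/0.32 = 0.02760 m/d → t_C = 657/0.02760 = 23800 d
Total t = 19060 + 3465 + 23800 = 46320 d
   = 46320 / 365 = 127 yr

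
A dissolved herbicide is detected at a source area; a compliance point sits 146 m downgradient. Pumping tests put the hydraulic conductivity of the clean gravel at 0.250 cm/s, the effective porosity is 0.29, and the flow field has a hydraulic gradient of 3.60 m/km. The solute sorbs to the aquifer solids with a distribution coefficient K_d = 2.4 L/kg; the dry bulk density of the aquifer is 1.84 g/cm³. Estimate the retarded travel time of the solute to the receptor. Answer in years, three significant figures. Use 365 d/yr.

K = 0.250 cm/s × 864 = 216.0 m/d
Specific discharge q = 216.0 × 0.0036 = 0.7776 m/d
Seepage velocity v = q / n = 0.7776 / 0.29 = 2.681 m/d
Retardation R = 1 + ρ_b·K_d/n = 1 + 1.84×2.4/0.29 = 16.23
Contaminant velocity v_c = v/R = 2.681/16.23 = 0.1652 m/d
t = L/v_c = 146/0.1652 = 883.6 d
   = 883.6/365 = 2.42 yr

2.42 years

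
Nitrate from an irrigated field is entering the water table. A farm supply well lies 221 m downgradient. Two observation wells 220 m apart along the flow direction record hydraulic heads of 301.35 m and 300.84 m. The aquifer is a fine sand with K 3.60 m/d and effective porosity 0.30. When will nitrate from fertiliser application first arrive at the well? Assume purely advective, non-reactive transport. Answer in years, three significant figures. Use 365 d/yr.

Hydraulic gradient i = (301.35 − 300.84) / 220 = 0.51 / 220 = 0.002318
q = Ki = 3.60 × 0.002318 = 0.008345 m/d
v_s = q/n_e = 0.008345/0.30 = 0.02782 m/d
t = L / v = 221 / 0.02782 = 7944 d
   = 7944 / 365 = 21.8 yr

21.8 years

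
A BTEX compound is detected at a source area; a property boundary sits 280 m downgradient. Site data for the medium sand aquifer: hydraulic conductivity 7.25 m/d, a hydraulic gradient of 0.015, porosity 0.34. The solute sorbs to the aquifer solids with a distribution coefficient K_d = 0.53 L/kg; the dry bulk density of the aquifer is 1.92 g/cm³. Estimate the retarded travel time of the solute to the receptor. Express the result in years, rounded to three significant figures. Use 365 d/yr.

9.58 years

q = Ki = 7.25 × 0.015 = 0.1088 m/d
v = Ki/n = 7.25·0.015/0.34 = 0.3199 m/d
Retardation R = 1 + ρ_b·K_d/n = 1 + 1.92×0.53/0.34 = 3.993
Contaminant velocity v_c = v/R = 0.3199/3.993 = 0.08010 m/d
t = L/v_c = 280/0.08010 = 3495 d
   = 3495/365 = 9.58 yr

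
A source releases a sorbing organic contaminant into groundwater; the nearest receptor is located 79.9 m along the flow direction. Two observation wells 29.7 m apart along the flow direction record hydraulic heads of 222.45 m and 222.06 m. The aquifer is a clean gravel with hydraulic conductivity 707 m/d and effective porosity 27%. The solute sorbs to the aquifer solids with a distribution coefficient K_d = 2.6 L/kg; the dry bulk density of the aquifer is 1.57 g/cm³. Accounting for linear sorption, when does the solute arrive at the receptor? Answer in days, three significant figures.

37.5 days

Hydraulic gradient i = (222.45 − 222.06) / 29.7 = 0.39 / 29.7 = 0.01313
Specific discharge q = 707 × 0.01313 = 9.284 m/d
Average linear velocity = 9.284 / 0.27 = 34.38 m/d
Retardation R = 1 + ρ_b·K_d/n = 1 + 1.57×2.6/0.27 = 16.12
Contaminant velocity v_c = v/R = 34.38/16.12 = 2.133 m/d
t = L/v_c = 79.9/2.133 = 37.45 d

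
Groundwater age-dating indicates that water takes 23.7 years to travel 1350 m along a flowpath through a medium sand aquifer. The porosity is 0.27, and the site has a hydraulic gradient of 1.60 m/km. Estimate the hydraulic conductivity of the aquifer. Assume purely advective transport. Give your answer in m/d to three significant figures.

t = 23.7 years = 8651 d
v = L / t = 1350 / 8651 = 0.1561 m/d
K = v · n / i = 0.1561 × 0.27 / 0.0016 = 26.3 m/d

26.3 m/d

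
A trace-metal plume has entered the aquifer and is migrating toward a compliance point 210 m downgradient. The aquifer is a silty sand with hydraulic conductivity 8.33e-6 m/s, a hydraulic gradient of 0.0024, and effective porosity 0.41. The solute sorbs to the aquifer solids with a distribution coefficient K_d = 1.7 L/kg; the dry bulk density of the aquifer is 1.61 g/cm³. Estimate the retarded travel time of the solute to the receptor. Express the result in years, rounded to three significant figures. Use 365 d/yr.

K = 8.33e-6 m/s × 86400 s/d = 0.7197 m/d
q = Ki = 0.7197 × 0.0024 = 0.001727 m/d
v_s = q/n_e = 0.001727/0.41 = 0.004213 m/d
Retardation R = 1 + ρ_b·K_d/n = 1 + 1.61×1.7/0.41 = 7.676
Contaminant velocity v_c = v/R = 0.004213/7.676 = 5.489e-4 m/d
t = L/v_c = 210/5.489e-4 = 382600 d
   = 382600/365 = 1050 yr

1050 years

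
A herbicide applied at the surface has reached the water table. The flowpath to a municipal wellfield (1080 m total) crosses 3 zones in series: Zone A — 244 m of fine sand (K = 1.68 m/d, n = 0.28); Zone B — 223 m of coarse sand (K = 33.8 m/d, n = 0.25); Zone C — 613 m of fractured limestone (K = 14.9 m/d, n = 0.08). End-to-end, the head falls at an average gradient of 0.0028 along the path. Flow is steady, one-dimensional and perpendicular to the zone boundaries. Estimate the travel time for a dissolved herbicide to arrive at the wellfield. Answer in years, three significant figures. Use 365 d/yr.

30.3 years

Continuity: the same q passes through each zone, so ΔH = q·Σ(L_j/K_j) — the zones act as resistances in series.
Σ(L/K) = 244/1.68 + 223/33.8 + 613/14.9 = 145.2 + 6.598 + 41.14 = 193.0 d
K_eq = L_total / Σ(L/K) = 1080 / 193.0 = 5.597 m/d
q = K_eq · i = 5.597 × 0.0028 = 0.01567 m/d (same in every zone)
Zone A: v = q/n = 0.01567/0.28 = 0.05597 m/d → t_A = 244/0.05597 = 4360 d
Zone B: v = q/n = 0.01567/0.25 = 0.06268 m/d → t_B = 223/0.06268 = 3558 d
Zone C: v = q/n = 0.01567/0.08 = 0.1959 m/d → t_C = 613/0.1959 = 3129 d
Total t = 4360 + 3558 + 3129 = 11050 d
   = 11050 / 365 = 30.3 yr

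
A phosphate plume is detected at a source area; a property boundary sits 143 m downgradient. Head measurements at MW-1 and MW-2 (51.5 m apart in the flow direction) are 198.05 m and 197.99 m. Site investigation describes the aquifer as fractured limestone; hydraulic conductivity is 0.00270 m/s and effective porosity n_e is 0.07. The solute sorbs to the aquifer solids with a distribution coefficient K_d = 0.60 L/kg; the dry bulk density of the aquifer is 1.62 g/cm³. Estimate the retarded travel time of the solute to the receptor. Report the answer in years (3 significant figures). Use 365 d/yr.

1.50 years

Hydraulic gradient i = (198.05 − 197.99) / 51.5 = 0.06 / 51.5 = 0.001165
K = 0.00270 m/s × 86400 s/d = 233.3 m/d
q = Ki = 233.3 × 0.001165 = 0.2718 m/d
Seepage velocity v = q / n = 0.2718 / 0.07 = 3.883 m/d
Retardation R = 1 + ρ_b·K_d/n = 1 + 1.62×0.60/0.07 = 14.89
Contaminant velocity v_c = v/R = 3.883/14.89 = 0.2608 m/d
t = L/v_c = 143/0.2608 = 548.3 d
   = 548.3/365 = 1.50 yr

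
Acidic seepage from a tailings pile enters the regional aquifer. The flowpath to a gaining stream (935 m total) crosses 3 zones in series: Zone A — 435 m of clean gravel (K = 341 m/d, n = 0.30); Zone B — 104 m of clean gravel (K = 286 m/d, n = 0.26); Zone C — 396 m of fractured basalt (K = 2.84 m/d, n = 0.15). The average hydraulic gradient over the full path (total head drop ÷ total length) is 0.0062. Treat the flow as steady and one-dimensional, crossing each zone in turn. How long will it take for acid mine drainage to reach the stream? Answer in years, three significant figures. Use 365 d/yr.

14.5 years

For zones in series the flux q is common to all zones; the equivalent conductivity is the harmonic (thickness-weighted) mean, K_eq = L_total / Σ(L_j/K_j).
Σ(L/K) = 435/341 + 104/286 + 396/2.84 = 1.276 + 0.3636 + 139.4 = 141.1 d
K_eq = L_total / Σ(L/K) = 935 / 141.1 = 6.628 m/d
q = K_eq · i = 6.628 × 0.0062 = 0.04109 m/d (same in every zone)
Zone A: v = q/n = 0.04109/0.30 = 0.1370 m/d → t_A = 435/0.1370 = 3176 d
Zone B: v = q/n = 0.04109/0.26 = 0.1580 m/d → t_B = 104/0.1580 = 658.0 d
Zone C: v = q/n = 0.04109/0.15 = 0.2739 m/d → t_C = 396/0.2739 = 1446 d
Total t = 3176 + 658.0 + 1446 = 5279 d
   = 5279 / 365 = 14.5 yr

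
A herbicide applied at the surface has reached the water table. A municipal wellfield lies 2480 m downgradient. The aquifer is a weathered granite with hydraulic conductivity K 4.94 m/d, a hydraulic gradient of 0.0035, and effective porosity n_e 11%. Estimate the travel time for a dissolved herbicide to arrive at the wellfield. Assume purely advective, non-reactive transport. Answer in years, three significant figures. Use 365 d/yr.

q = Ki = 4.94 × 0.0035 = 0.01729 m/d
Seepage velocity v = q / n = 0.01729 / 0.11 = 0.1572 m/d
t = L / v = 2480 / 0.1572 = 15780 d
   = 15780 / 365 = 43.2 yr

43.2 years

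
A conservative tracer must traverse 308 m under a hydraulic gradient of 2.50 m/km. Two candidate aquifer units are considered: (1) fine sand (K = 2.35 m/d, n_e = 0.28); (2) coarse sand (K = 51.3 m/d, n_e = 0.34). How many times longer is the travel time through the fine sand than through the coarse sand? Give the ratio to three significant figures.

Unit 1 (fine sand): v = 2.35×0.0025/0.28 = 0.02098 m/d, t = 308/0.02098 = 14680 d
Unit 2 (coarse sand): v = 51.3×0.0025/0.34 = 0.3772 m/d, t = 308/0.3772 = 816.5 d
t(fine sand) / t(coarse sand) = 14680/816.5 = 18.0

18.0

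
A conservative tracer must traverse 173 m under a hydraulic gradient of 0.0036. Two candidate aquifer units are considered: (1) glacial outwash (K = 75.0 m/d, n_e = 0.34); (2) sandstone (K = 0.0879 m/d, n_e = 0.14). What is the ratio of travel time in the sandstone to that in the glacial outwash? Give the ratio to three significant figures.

Unit 1 (glacial outwash): v = 75.0×0.0036/0.34 = 0.7941 m/d, t = 173/0.7941 = 217.9 d
Unit 2 (sandstone): v = 0.0879×0.0036/0.14 = 0.002260 m/d, t = 173/0.002260 = 76540 d
t(sandstone) / t(glacial outwash) = 76540/217.9 = 351

351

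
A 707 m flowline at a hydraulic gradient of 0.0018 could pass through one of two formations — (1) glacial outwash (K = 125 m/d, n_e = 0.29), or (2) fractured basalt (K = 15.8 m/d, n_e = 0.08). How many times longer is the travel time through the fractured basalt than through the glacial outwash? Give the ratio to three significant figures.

Unit 1 (glacial outwash): v = 125×0.0018/0.29 = 0.7759 m/d, t = 707/0.7759 = 911.2 d
Unit 2 (fractured basalt): v = 15.8×0.0018/0.08 = 0.3555 m/d, t = 707/0.3555 = 1989 d
t(fractured basalt) / t(glacial outwash) = 1989/911.2 = 2.18

2.18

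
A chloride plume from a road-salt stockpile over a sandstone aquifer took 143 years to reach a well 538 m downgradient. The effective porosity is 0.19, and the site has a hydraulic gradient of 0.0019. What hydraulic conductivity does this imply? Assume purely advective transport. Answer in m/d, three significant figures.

1.03 m/d

t = 143 years = 52200 d
v = L / t = 538 / 52200 = 0.01031 m/d
K = v · n / i = 0.01031 × 0.19 / 0.0019 = 1.03 m/d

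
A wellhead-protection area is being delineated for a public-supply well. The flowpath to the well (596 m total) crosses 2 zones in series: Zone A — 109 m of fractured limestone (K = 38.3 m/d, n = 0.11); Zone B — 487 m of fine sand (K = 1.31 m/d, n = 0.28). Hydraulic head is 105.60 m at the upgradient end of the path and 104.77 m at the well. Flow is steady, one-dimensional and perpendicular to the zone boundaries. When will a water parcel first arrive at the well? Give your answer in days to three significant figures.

Total head drop ΔH = 105.60 − 104.77 = 0.83 m
Continuity: the same q passes through each zone, so ΔH = q·Σ(L_j/K_j) — the zones act as resistances in series.
Σ(L/K) = 109/38.3 + 487/1.31 = 2.846 + 371.8 = 374.6 d
q = ΔH / Σ(L/K) = 0.83 / 374.6 = 0.002216 m/d (same in every zone)
Zone A: v = q/n = 0.002216/0.11 = 0.02014 m/d → t_A = 109/0.02014 = 5411 d
Zone B: v = q/n = 0.002216/0.28 = 0.007913 m/d → t_B = 487/0.007913 = 61540 d
Total t = 5411 + 61540 = 66950 d

67000 days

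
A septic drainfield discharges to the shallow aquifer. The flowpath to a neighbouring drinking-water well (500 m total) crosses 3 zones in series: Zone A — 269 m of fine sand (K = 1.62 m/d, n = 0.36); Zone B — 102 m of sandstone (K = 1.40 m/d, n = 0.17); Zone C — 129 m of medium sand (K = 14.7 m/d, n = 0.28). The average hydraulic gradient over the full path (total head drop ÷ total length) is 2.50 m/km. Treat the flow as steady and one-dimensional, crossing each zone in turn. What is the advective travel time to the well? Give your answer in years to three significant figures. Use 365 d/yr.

Continuity: the same q passes through each zone, so ΔH = q·Σ(L_j/K_j) — the zones act as resistances in series.
Σ(L/K) = 269/1.62 + 102/1.40 + 129/14.7 = 166.0 + 72.86 + 8.776 = 247.7 d
K_eq = L_total / Σ(L/K) = 500 / 247.7 = 2.019 m/d
q = K_eq · i = 2.019 × 0.0025 = 0.005047 m/d (same in every zone)
Zone A: v = q/n = 0.005047/0.36 = 0.01402 m/d → t_A = 269/0.01402 = 19190 d
Zone B: v = q/n = 0.005047/0.17 = 0.02969 m/d → t_B = 102/0.02969 = 3436 d
Zone C: v = q/n = 0.005047/0.28 = 0.01802 m/d → t_C = 129/0.01802 = 7157 d
Total t = 19190 + 3436 + 7157 = 29780 d
   = 29780 / 365 = 81.6 yr

81.6 years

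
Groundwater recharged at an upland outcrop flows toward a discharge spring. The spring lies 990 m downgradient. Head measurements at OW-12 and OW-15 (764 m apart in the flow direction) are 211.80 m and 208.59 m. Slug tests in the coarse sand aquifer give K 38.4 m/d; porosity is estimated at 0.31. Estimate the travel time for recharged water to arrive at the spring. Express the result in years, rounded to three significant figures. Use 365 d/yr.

5.21 years

Hydraulic gradient i = (211.80 − 208.59) / 764 = 3.21 / 764 = 0.004202
q = Ki = 38.4 × 0.004202 = 0.1613 m/d
v = Ki/n = 38.4·0.004202/0.31 = 0.5205 m/d
t = L / v = 990 / 0.5205 = 1902 d
   = 1902 / 365 = 5.21 yr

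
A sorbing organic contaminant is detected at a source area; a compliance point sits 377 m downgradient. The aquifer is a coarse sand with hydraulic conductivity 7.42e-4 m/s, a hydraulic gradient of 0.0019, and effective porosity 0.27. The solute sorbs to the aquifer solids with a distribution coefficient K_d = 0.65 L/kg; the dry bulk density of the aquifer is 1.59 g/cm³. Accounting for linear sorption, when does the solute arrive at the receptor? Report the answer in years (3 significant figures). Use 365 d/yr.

11.1 years

K = 7.42e-4 m/s × 86400 s/d = 64.11 m/d
Darcy flux q = K·i = 64.11 × 0.0019 = 0.1218 m/d
Average linear velocity = 0.1218 / 0.27 = 0.4511 m/d
Retardation R = 1 + ρ_b·K_d/n = 1 + 1.59×0.65/0.27 = 4.828
Contaminant velocity v_c = v/R = 0.4511/4.828 = 0.09345 m/d
t = L/v_c = 377/0.09345 = 4034 d
   = 4034/365 = 11.1 yr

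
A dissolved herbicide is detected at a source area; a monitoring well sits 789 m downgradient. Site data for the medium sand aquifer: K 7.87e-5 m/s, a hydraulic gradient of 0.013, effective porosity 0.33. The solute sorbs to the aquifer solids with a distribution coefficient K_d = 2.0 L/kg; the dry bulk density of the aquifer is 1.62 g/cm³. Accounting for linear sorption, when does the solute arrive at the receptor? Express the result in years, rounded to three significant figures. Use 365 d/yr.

87.3 years

K = 7.87e-5 m/s × 86400 s/d = 6.800 m/d
q = Ki = 6.800 × 0.013 = 0.08840 m/d
v_s = q/n_e = 0.08840/0.33 = 0.2679 m/d
Retardation R = 1 + ρ_b·K_d/n = 1 + 1.62×2.0/0.33 = 10.82
Contaminant velocity v_c = v/R = 0.2679/10.82 = 0.02476 m/d
t = L/v_c = 789/0.02476 = 31860 d
   = 31860/365 = 87.3 yr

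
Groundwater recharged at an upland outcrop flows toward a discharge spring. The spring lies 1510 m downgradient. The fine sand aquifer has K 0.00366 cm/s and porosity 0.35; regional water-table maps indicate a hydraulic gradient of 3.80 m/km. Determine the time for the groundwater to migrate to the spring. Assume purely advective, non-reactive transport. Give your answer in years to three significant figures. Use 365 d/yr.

K = 0.00366 cm/s × 864 = 3.162 m/d
Specific discharge q = 3.162 × 0.0038 = 0.01202 m/d
v = Ki/n = 3.162·0.0038/0.35 = 0.03433 m/d
t = L / v = 1510 / 0.03433 = 43980 d
   = 43980 / 365 = 120 yr

120 years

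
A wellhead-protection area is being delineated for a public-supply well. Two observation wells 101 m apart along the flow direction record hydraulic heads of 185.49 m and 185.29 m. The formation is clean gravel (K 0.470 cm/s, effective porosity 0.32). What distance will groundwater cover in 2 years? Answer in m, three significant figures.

Hydraulic gradient i = (185.49 − 185.29) / 101 = 0.20 / 101 = 0.001980
K = 0.470 cm/s × 864 = 406.1 m/d
Specific discharge q = 406.1 × 0.001980 = 0.8041 m/d
Seepage velocity v = q / n = 0.8041 / 0.32 = 2.513 m/d
T = 2 yr × 365 = 730 d
L = v × T = 2.513 × 730 = 1834 m

1830 m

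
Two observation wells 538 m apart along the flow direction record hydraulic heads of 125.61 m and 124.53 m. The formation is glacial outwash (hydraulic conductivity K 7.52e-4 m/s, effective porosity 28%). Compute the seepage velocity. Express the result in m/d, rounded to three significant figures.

Hydraulic gradient i = (125.61 − 124.53) / 538 = 1.08 / 538 = 0.002007
K = 7.52e-4 m/s × 86400 s/d = 64.97 m/d
Darcy flux q = K·i = 64.97 × 0.002007 = 0.1304 m/d
Average linear velocity = 0.1304 / 0.28 = 0.4658 m/d

0.466 m/d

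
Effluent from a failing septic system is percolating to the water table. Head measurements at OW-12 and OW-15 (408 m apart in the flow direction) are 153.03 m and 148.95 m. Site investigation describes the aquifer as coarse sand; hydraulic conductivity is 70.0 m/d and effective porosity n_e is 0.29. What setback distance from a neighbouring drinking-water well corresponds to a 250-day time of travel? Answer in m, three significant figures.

603 m

Hydraulic gradient i = (153.03 − 148.95) / 408 = 4.08 / 408 = 0.01000
q = Ki = 70.0 × 0.01000 = 0.7000 m/d
Average linear velocity = 0.7000 / 0.29 = 2.414 m/d
L = v × T = 2.414 × 250 = 603.4 m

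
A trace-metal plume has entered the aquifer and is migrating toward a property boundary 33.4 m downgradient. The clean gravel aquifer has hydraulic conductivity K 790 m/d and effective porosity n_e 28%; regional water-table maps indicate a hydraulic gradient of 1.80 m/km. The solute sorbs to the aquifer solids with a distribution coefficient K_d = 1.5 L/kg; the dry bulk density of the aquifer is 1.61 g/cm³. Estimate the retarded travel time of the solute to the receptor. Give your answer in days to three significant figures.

63.3 days

Specific discharge q = 790 × 0.0018 = 1.422 m/d
v_s = q/n_e = 1.422/0.28 = 5.079 m/d
Retardation R = 1 + ρ_b·K_d/n = 1 + 1.61×1.5/0.28 = 9.625
Contaminant velocity v_c = v/R = 5.079/9.625 = 0.5276 m/d
t = L/v_c = 33.4/0.5276 = 63.30 d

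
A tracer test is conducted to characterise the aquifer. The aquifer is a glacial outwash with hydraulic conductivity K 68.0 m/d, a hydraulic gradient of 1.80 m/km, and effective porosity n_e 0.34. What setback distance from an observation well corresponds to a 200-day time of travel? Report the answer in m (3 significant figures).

Darcy flux q = K·i = 68.0 × 0.0018 = 0.1224 m/d
Seepage velocity v = q / n = 0.1224 / 0.34 = 0.3600 m/d
L = v × T = 0.3600 × 200 = 72.00 m

72.0 m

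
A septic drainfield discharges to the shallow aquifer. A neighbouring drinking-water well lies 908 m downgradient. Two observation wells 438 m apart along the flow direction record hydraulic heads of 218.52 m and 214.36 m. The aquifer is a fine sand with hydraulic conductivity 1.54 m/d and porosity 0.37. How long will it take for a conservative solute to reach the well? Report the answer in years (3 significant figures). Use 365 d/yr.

62.9 years

Hydraulic gradient i = (218.52 − 214.36) / 438 = 4.16 / 438 = 0.009498
Darcy flux q = K·i = 1.54 × 0.009498 = 0.01463 m/d
Average linear velocity = 0.01463 / 0.37 = 0.03953 m/d
t = L / v = 908 / 0.03953 = 22970 d
   = 22970 / 365 = 62.9 yr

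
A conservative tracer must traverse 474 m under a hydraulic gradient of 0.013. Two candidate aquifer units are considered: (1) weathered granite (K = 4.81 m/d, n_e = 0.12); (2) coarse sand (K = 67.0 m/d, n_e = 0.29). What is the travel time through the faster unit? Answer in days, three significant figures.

158 days

Unit 1 (weathered granite): v = 4.81×0.013/0.12 = 0.5211 m/d, t = 474/0.5211 = 909.6 d
Unit 2 (coarse sand): v = 67.0×0.013/0.29 = 3.003 m/d, t = 474/3.003 = 157.8 d
Faster unit: t = 158 d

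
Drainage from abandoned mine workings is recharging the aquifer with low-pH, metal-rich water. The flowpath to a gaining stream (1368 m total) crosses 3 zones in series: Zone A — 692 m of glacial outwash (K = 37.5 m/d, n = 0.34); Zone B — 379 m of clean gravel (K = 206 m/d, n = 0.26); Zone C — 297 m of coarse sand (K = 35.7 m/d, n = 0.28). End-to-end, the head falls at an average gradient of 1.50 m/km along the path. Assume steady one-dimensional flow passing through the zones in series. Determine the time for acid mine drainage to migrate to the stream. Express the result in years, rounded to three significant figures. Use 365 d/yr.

Continuity: the same q passes through each zone, so ΔH = q·Σ(L_j/K_j) — the zones act as resistances in series.
Σ(L/K) = 692/37.5 + 379/206 + 297/35.7 = 18.45 + 1.840 + 8.319 = 28.61 d
K_eq = L_total / Σ(L/K) = 1368 / 28.61 = 47.81 m/d
q = K_eq · i = 47.81 × 0.0015 = 0.07172 m/d (same in every zone)
Zone A: v = q/n = 0.07172/0.34 = 0.2109 m/d → t_A = 692/0.2109 = 3281 d
Zone B: v = q/n = 0.07172/0.26 = 0.2758 m/d → t_B = 379/0.2758 = 1374 d
Zone C: v = q/n = 0.07172/0.28 = 0.2561 m/d → t_C = 297/0.2561 = 1160 d
Total t = 3281 + 1374 + 1160 = 5814 d
   = 5814 / 365 = 15.9 yr

15.9 years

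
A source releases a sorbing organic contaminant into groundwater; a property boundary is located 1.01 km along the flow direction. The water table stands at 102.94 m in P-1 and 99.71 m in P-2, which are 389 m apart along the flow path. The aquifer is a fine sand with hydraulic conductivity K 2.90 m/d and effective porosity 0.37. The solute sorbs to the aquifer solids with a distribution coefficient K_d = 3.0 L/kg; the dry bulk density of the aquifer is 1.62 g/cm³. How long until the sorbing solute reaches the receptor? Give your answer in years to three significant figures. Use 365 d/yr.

601 years

Hydraulic gradient i = (102.94 − 99.71) / 389 = 3.23 / 389 = 0.008303
Specific discharge q = 2.90 × 0.008303 = 0.02408 m/d
Average linear velocity = 0.02408 / 0.37 = 0.06508 m/d
Retardation R = 1 + ρ_b·K_d/n = 1 + 1.62×3.0/0.37 = 14.14
Contaminant velocity v_c = v/R = 0.06508/14.14 = 0.004604 m/d
L = 1.01 km = 1010 m
t = L/v_c = 1010/0.004604 = 219400 d
   = 219400/365 = 601 yr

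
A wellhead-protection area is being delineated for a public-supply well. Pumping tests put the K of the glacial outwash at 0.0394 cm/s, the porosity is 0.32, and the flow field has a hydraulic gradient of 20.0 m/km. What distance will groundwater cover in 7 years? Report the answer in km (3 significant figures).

5.44 km

K = 0.0394 cm/s × 864 = 34.04 m/d
q = Ki = 34.04 × 0.020 = 0.6808 m/d
Average linear velocity = 0.6808 / 0.32 = 2.128 m/d
T = 7 yr × 365 = 2555 d
L = v × T = 2.128 × 2555 = 5436 m
   = 5.44 km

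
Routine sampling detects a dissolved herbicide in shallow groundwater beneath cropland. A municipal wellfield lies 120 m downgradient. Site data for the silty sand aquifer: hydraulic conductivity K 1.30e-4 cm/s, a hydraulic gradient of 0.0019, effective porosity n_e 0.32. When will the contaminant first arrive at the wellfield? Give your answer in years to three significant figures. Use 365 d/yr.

K = 1.30e-4 cm/s × 864 = 0.1123 m/d
q = Ki = 0.1123 × 0.0019 = 2.134e-4 m/d
Average linear velocity = 2.134e-4 / 0.32 = 6.669e-4 m/d
t = L / v = 120 / 6.669e-4 = 179900 d
   = 179900 / 365 = 493 yr

493 years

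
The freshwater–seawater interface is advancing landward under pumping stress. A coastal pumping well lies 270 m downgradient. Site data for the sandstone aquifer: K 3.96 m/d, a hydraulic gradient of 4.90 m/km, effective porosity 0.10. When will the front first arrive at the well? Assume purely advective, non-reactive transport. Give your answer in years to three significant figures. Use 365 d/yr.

3.81 years

Specific discharge q = 3.96 × 0.0049 = 0.01940 m/d
Seepage velocity v = q / n = 0.01940 / 0.10 = 0.1940 m/d
t = L / v = 270 / 0.1940 = 1391 d
   = 1391 / 365 = 3.81 yr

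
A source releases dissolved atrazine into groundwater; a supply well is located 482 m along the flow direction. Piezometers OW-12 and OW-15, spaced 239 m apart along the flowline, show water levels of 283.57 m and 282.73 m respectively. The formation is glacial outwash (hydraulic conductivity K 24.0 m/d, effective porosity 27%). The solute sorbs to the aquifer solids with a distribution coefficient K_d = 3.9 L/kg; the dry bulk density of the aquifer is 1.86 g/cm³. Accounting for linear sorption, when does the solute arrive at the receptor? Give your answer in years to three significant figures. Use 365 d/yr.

118 years

Hydraulic gradient i = (283.57 − 282.73) / 239 = 0.84 / 239 = 0.003515
Darcy flux q = K·i = 24.0 × 0.003515 = 0.08435 m/d
v_s = q/n_e = 0.08435/0.27 = 0.3124 m/d
Retardation R = 1 + ρ_b·K_d/n = 1 + 1.86×3.9/0.27 = 27.87
Contaminant velocity v_c = v/R = 0.3124/27.87 = 0.01121 m/d
t = L/v_c = 482/0.01121 = 42990 d
   = 42990/365 = 118 yr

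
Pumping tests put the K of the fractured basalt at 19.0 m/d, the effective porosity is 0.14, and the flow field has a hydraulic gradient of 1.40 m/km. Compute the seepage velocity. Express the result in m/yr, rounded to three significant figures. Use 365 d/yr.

69.4 m/yr

Darcy flux q = K·i = 19.0 × 0.0014 = 0.02660 m/d
Average linear velocity = 0.02660 / 0.14 = 0.1900 m/d
   = 0.1900 × 365 = 69.4 m/yr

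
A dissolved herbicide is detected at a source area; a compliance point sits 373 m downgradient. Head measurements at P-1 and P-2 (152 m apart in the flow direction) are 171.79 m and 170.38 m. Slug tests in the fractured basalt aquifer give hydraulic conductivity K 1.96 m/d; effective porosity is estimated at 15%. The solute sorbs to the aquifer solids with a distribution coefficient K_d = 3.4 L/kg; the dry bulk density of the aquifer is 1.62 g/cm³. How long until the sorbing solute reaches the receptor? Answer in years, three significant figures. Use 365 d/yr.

318 years

Hydraulic gradient i = (171.79 − 170.38) / 152 = 1.41 / 152 = 0.009276
Specific discharge q = 1.96 × 0.009276 = 0.01818 m/d
v_s = q/n_e = 0.01818/0.15 = 0.1212 m/d
Retardation R = 1 + ρ_b·K_d/n = 1 + 1.62×3.4/0.15 = 37.72
Contaminant velocity v_c = v/R = 0.1212/37.72 = 0.003213 m/d
t = L/v_c = 373/0.003213 = 116100 d
   = 116100/365 = 318 yr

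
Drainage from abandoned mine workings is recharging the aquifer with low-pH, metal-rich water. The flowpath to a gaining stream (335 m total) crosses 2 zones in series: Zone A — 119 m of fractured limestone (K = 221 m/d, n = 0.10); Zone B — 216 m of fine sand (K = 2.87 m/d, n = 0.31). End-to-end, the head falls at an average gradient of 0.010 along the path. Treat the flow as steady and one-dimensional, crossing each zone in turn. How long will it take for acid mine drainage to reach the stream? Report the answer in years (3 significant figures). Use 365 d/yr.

4.89 years

Continuity: the same q passes through each zone, so ΔH = q·Σ(L_j/K_j) — the zones act as resistances in series.
Σ(L/K) = 119/221 + 216/2.87 = 0.5385 + 75.26 = 75.80 d
K_eq = L_total / Σ(L/K) = 335 / 75.80 = 4.420 m/d
q = K_eq · i = 4.420 × 0.010 = 0.04420 m/d (same in every zone)
Zone A: v = q/n = 0.04420/0.10 = 0.4420 m/d → t_A = 119/0.4420 = 269.3 d
Zone B: v = q/n = 0.04420/0.31 = 0.1426 m/d → t_B = 216/0.1426 = 1515 d
Total t = 269.3 + 1515 = 1784 d
   = 1784 / 365 = 4.89 yr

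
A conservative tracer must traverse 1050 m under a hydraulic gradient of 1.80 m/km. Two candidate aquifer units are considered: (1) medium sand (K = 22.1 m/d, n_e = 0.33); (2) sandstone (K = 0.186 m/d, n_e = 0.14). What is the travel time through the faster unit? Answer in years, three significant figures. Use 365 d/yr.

Unit 1 (medium sand): v = 22.1×0.0018/0.33 = 0.1205 m/d, t = 1050/0.1205 = 8710 d
Unit 2 (sandstone): v = 0.186×0.0018/0.14 = 0.002391 m/d, t = 1050/0.002391 = 439100 d
Faster: 8710 d / 365 = 23.9 yr

23.9 years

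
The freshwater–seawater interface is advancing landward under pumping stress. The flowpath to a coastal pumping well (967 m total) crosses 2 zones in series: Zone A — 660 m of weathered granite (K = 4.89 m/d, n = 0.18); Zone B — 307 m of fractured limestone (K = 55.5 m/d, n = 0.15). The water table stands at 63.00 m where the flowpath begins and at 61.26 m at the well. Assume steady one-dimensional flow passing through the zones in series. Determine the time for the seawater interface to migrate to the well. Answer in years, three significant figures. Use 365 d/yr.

36.5 years

Total head drop ΔH = 63.00 − 61.26 = 1.74 m
Steady 1-D flow in series ⇒ the Darcy flux q is identical in every zone and the zone head losses add (resistances L/K in series).
Σ(L/K) = 660/4.89 + 307/55.5 = 135.0 + 5.532 = 140.5 d
q = ΔH / Σ(L/K) = 1.74 / 140.5 = 0.01238 m/d (same in every zone)
Zone A: v = q/n = 0.01238/0.18 = 0.06880 m/d → t_A = 660/0.06880 = 9593 d
Zone B: v = q/n = 0.01238/0.15 = 0.08256 m/d → t_B = 307/0.08256 = 3718 d
Total t = 9593 + 3718 = 13310 d
   = 13310 / 365 = 36.5 yr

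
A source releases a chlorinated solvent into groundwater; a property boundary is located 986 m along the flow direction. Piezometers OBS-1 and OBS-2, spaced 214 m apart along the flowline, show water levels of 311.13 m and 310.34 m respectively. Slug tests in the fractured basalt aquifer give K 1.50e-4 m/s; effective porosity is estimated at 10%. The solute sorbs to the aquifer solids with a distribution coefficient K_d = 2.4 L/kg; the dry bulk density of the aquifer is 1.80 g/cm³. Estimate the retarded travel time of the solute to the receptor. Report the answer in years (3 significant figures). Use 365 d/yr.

250 years

Hydraulic gradient i = (311.13 − 310.34) / 214 = 0.79 / 214 = 0.003692
K = 1.50e-4 m/s × 86400 s/d = 12.96 m/d
Darcy flux q = K·i = 12.96 × 0.003692 = 0.04784 m/d
v = Ki/n = 12.96·0.003692/0.10 = 0.4784 m/d
Retardation R = 1 + ρ_b·K_d/n = 1 + 1.80×2.4/0.10 = 44.20
Contaminant velocity v_c = v/R = 0.4784/44.20 = 0.01082 m/d
t = L/v_c = 986/0.01082 = 91090 d
   = 91090/365 = 250 yr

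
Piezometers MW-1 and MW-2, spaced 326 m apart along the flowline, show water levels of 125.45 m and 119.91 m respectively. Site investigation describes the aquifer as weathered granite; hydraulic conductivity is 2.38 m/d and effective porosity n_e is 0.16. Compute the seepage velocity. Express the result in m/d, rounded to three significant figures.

Hydraulic gradient i = (125.45 − 119.91) / 326 = 5.54 / 326 = 0.01699
q = Ki = 2.38 × 0.01699 = 0.04045 m/d
v_s = q/n_e = 0.04045/0.16 = 0.2528 m/d

0.253 m/d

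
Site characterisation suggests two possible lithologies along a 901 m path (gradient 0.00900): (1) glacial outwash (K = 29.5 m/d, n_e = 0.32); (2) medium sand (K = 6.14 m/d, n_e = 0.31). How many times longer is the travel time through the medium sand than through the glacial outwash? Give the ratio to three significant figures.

4.65

Unit 1 (glacial outwash): v = 29.5×0.0090/0.32 = 0.8297 m/d, t = 901/0.8297 = 1086 d
Unit 2 (medium sand): v = 6.14×0.0090/0.31 = 0.1783 m/d, t = 901/0.1783 = 5054 d
t(medium sand) / t(glacial outwash) = 5054/1086 = 4.65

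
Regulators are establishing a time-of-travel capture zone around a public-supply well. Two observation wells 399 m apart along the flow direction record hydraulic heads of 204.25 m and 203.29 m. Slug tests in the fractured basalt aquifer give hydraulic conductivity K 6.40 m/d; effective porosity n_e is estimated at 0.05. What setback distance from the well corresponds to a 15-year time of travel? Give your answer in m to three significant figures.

Hydraulic gradient i = (204.25 − 203.29) / 399 = 0.96 / 399 = 0.002406
Darcy flux q = K·i = 6.40 × 0.002406 = 0.01540 m/d
v = Ki/n = 6.40·0.002406/0.05 = 0.3080 m/d
T = 15 yr × 365 = 5475 d
L = v × T = 0.3080 × 5475 = 1686 m

1690 m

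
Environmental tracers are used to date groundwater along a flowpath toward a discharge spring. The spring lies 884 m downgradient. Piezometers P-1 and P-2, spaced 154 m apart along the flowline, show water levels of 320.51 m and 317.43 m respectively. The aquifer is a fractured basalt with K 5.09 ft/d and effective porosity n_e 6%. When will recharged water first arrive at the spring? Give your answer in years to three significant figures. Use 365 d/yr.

Hydraulic gradient i = (320.51 − 317.43) / 154 = 3.08 / 154 = 0.02000
K = 5.09 ft/d × 0.3048 = 1.551 m/d
Specific discharge q = 1.551 × 0.02000 = 0.03103 m/d
Seepage velocity v = q / n = 0.03103 / 0.06 = 0.5171 m/d
t = L / v = 884 / 0.5171 = 1709 d
   = 1709 / 365 = 4.68 yr

4.68 years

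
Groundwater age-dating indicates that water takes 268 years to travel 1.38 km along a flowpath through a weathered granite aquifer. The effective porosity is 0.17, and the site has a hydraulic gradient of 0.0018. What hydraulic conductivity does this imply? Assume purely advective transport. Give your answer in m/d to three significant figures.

t = 268 years = 97820 d
L = 1.38 km = 1380 m
v = L / t = 1380 / 97820 = 0.01411 m/d
K = v · n / i = 0.01411 × 0.17 / 0.0018 = 1.33 m/d

1.33 m/d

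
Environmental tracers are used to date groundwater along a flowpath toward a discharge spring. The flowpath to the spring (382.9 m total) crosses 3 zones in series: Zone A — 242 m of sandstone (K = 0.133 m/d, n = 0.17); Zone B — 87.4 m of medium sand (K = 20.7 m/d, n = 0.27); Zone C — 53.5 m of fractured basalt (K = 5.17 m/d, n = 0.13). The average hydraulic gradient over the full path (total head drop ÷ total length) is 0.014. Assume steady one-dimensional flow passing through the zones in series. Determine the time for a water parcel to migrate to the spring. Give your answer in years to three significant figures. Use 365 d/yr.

For zones in series the flux q is common to all zones; the equivalent conductivity is the harmonic (thickness-weighted) mean, K_eq = L_total / Σ(L_j/K_j).
Σ(L/K) = 242/0.133 + 87.4/20.7 + 53.5/5.17 = 1820 + 4.222 + 10.35 = 1834 d
K_eq = L_total / Σ(L/K) = 382.9 / 1834 = 0.2088 m/d
q = K_eq · i = 0.2088 × 0.014 = 0.002923 m/d (same in every zone)
Zone A: v = q/n = 0.002923/0.17 = 0.01719 m/d → t_A = 242/0.01719 = 14080 d
Zone B: v = q/n = 0.002923/0.27 = 0.01082 m/d → t_B = 87.4/0.01082 = 8074 d
Zone C: v = q/n = 0.002923/0.13 = 0.02248 m/d → t_C = 53.5/0.02248 = 2380 d
Total t = 14080 + 8074 + 2380 = 24530 d
   = 24530 / 365 = 67.2 yr

67.2 years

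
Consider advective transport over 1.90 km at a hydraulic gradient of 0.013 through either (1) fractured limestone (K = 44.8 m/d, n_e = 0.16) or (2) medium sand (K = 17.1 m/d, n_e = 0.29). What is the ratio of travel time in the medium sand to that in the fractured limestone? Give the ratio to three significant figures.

Unit 1 (fractured limestone): v = 44.8×0.013/0.16 = 3.640 m/d, t = 1900/3.640 = 522.0 d
Unit 2 (medium sand): v = 17.1×0.013/0.29 = 0.7666 m/d, t = 1900/0.7666 = 2479 d
t(medium sand) / t(fractured limestone) = 2479/522.0 = 4.75

4.75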